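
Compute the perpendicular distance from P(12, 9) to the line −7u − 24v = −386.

86/25

The normal to the line is n = (−7, −24) with |n| = 25.
|n·P − (-386)| = |-300 − (-386)| = 86, so the distance is 86/25.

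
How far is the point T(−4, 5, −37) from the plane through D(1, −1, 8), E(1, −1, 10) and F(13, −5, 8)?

DE = (0, 0, 2) and DF = (12, −4, 0), so a normal is n = DE × DF = (8, 24, 0).
n = (8, 24, 0); n·P − (-16) = 104; |n| = 8√10; distance = 104/(8√10) = 13/√10.

13/√10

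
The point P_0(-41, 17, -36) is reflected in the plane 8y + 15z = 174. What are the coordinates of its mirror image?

n = (0, 8, 15), |n|² = 289, n·P_0 − 174 = -578, so t = -578/289 = -2.
Foot F = P_0 − (-2)·n = (-41, 33, -6); the reflection is 2F − P_0 = (-41, 49, 24).

(-41, 49, 24)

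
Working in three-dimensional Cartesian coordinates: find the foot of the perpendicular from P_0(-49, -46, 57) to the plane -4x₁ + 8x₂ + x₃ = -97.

The perpendicular from P_0 has direction n = (-4, 8, 1): r = (-49, -46, 57) + λ(-4, 8, 1).
Substitute into the plane: n·(P_0 + λn) = -97 gives -115 + 81λ = -97, so λ = 2/9.
Foot = (-49, -46, 57) + (2/9)·(-4, 8, 1) = (-449/9, -398/9, 515/9).

(-449/9, -398/9, 515/9)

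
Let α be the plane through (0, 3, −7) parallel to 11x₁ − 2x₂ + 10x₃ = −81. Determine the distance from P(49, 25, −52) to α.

Parallel planes share the normal n = (11, −2, 10); since (0, 3, −7) lies on the plane, its equation is 11x₁ − 2x₂ + 10x₃ = -76.
Then n·(49, 25, −52) − (−76) = 45.
|n| = √(121 + 4 + 100) = 15, so the distance is |45|/15 = 3.

3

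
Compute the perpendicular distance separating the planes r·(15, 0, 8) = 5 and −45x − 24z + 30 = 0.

5/17

Divide the second equation by -3 to match normals: 15x + 8z = 10.
With common normal n = (15, 0, 8) (|n| = 17), the distance is |5 − 10|/|n| = 5/17.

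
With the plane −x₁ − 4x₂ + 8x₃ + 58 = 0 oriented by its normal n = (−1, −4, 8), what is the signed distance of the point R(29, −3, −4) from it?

n·R − (-58) = 9.
|n| = 9, so the signed distance is 9/9 = 1.

1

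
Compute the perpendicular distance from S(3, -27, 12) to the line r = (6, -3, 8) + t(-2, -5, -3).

Direction vector d = (-2, -5, -3).
AP = (-3, -24, 4), and AP × d = (92, -17, -33).
|AP × d|² = 9842 and |d|² = 38, so the distance is √(9842/38) = √259.

√259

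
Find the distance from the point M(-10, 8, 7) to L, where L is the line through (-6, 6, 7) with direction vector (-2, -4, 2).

2√5

Direction vector d = (-2, -4, 2).
AP = (-4, 2, 0), and AP × d = (4, 8, 20).
|AP × d|² = 480 and |d|² = 24, so the distance is √(480/24) = √20 = 2√5.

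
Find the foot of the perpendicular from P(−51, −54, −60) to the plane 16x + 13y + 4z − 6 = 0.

(13, -2, -44)

The perpendicular from P has direction n = (16, 13, 4): r = (−51, −54, −60) + t(16, 13, 4).
Substitute into the plane: n·(P + tn) = 6 gives -1758 + 441t = 6, so t = 4.
Foot = (−51, −54, −60) + 4·(16, 13, 4) = (13, −2, −44).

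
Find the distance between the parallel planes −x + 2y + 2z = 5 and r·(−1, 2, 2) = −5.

10/3

With common normal n = (−1, 2, 2) (|n| = 3), the distance is |5 − (-5)|/|n| = 10/3.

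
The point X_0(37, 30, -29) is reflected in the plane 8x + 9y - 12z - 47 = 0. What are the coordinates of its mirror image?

With n = (8, 9, -12), the signed offset is (n·X_0 − 47)/|n|² = 867/289 = 3.
X_0' = X_0 − 2t·n = (37, 30, -29) − 6·(8, 9, -12) = (-11, -24, 43).

(-11, -24, 43)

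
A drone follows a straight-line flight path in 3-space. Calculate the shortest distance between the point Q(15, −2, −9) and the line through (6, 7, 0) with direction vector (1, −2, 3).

Direction vector d = (1, −2, 3).
AP = (9, −9, −9), and AP × d = (−45, −36, −9).
|AP × d|² = 3402 and |d|² = 14, so the distance is √(3402/14) = √243 = 9√3.

9√3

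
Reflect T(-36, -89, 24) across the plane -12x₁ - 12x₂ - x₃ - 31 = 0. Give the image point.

(84, 31, 34)

With n = (-12, -12, -1), the signed offset is (n·T − 31)/|n|² = 1445/289 = 5.
T' = T − 2t·n = (-36, -89, 24) − 10·(-12, -12, -1) = (84, 31, 34).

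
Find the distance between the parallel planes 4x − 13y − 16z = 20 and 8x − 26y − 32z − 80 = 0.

Divide the second equation by 2 to match normals: 4x − 13y − 16z = 40.
With common normal n = (4, −13, −16) (|n| = 21), the distance is |20 − 40|/|n| = 20/21.

20/21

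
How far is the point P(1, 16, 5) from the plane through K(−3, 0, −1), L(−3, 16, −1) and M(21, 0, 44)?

12/17

KL = (0, 16, 0) and KM = (24, 0, 45), so a normal is n = KL × KM = (720, 0, −384).
d = |720·1 + (-384)·5 − (-1776)| / √(518400 + 0 + 147456) = |576| / 816 = 12/17.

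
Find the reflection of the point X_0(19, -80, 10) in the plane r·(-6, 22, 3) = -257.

n = (-6, 22, 3), |n|² = 529, n·X_0 − (-257) = -1587, so t = -1587/529 = -3.
Foot F = X_0 − (-3)·n = (1, -14, 19); the reflection is 2F − X_0 = (-17, 52, 28).

(-17, 52, 28)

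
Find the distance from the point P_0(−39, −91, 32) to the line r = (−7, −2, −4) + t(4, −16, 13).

7√65

Direction vector d = (4, −16, 13).
AP = (−32, −89, 36); AP·d = 1764, |AP|² = 10241, |d|² = 441.
distance² = |AP|² − (AP·d)²/|d|² = 10241 − 3111696/441 = 3185, so the distance is 7√65.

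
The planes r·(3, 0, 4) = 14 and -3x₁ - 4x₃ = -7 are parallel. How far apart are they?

7/5

Divide the second equation by -1 to match normals: 3x₁ + 4x₃ = 7.
Both planes have normal n = (3, 0, 4), |n| = 5. Any point on the first plane is at distance |7 − 14|/|n| = 7/5 from the second.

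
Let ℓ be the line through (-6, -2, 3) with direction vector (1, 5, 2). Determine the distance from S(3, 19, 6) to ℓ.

Direction vector d = (1, 5, 2).
AP = (9, 21, 3), and AP × d = (27, -15, 24).
|AP × d|² = 1530 and |d|² = 30, so the distance is √(1530/30) = √51.

√51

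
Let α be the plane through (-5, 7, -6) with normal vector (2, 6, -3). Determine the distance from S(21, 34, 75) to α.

The plane has equation n·(r − (-5, 7, -6)) = 0, i.e. n·r = 50.
d = |2·21 + 6·34 + (-3)·75 − 50| / √(4 + 36 + 9) = |-29| / 7 = 29/7.

29/7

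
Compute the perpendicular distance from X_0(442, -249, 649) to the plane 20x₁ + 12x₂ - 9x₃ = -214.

n = (20, 12, -9); n·P − (-214) = 225; |n| = 25; distance = 225/25 = 9.

9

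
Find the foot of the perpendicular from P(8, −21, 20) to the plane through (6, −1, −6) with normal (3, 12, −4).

(14, 3, 12)

n = (3, 12, −4), |n|² = 169, and n·P − 30 = -338.
t = -338/169 = -2, so the foot is P − t·n = (8, −21, 20) − (-2)·(3, 12, −4) = (14, 3, 12).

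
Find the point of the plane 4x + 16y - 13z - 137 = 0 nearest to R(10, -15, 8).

The perpendicular from R has direction n = (4, 16, -13): r = (10, -15, 8) + μ(4, 16, -13).
Substitute into the plane: n·(R + μn) = 137 gives -304 + 441μ = 137, so μ = 1.
Foot = (10, -15, 8) + 1·(4, 16, -13) = (14, 1, -5).

(14, 1, -5)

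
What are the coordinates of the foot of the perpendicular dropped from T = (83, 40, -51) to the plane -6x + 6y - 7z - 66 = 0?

The perpendicular from T has direction n = (-6, 6, -7): r = (83, 40, -51) + λ(-6, 6, -7).
Substitute into the plane: n·(T + λn) = 66 gives 99 + 121λ = 66, so λ = -3/11.
Foot = (83, 40, -51) + (-3/11)·(-6, 6, -7) = (931/11, 422/11, -540/11).

(931/11, 422/11, -540/11)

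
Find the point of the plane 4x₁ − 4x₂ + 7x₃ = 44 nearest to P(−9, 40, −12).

n = (4, −4, 7), |n|² = 81, and n·P − 44 = -324.
t = -324/81 = -4, so the foot is P − t·n = (−9, 40, −12) − (-4)·(4, −4, 7) = (7, 24, 16).

(7, 24, 16)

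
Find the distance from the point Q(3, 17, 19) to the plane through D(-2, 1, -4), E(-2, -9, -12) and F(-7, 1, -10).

21/√77

DE = (0, -10, -8) and DF = (-5, 0, -6), so a normal is n = DE × DF = (60, 40, -50).
Then n·(3, 17, 19) - 120 = -210.
|n| = √(3600 + 1600 + 2500) = 10√77, so the distance is |-210|/(10√77) = 21/√77.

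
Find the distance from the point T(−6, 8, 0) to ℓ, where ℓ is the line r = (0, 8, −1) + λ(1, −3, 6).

√37

Direction vector d = (1, −3, 6).
AP = (−6, 0, 1); AP·d = 0, |AP|² = 37, |d|² = 46.
distance² = |AP|² − (AP·d)²/|d|² = 37 − 0/46 = 37, so the distance is √37.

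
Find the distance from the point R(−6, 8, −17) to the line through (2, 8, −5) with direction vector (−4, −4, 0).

Direction vector d = (−4, −4, 0).
AP = (−8, 0, −12); AP·d = 32, |AP|² = 208, |d|² = 32.
distance² = |AP|² − (AP·d)²/|d|² = 208 − 1024/32 = 176, so the distance is 4√11.

4√11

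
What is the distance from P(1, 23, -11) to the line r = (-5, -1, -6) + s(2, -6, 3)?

Direction vector d = (2, -6, 3).
AP = (6, 24, -5); AP·d = -147, |AP|² = 637, |d|² = 49.
distance² = |AP|² − (AP·d)²/|d|² = 637 − 21609/49 = 196, so the distance is 14.

14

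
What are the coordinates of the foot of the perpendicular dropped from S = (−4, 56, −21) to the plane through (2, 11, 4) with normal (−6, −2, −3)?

(-10/7, 398/7, -138/7)

n = (−6, −2, −3), |n|² = 49, and n·S − (-46) = 21.
t = 21/49 = 3/7, so the foot is S − t·n = (−4, 56, −21) − (3/7)·(−6, −2, −3) = (−10/7, 398/7, −138/7).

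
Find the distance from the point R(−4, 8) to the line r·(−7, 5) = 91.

23√74/74

The normal to the line is n = (−7, 5) with |n| = √74.
|n·R − 91| = |68 − 91| = 23, so the distance is 23/√74.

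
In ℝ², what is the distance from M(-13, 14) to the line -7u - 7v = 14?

3/√2

The normal to the line is n = (-7, -7) with |n| = 7√2.
|n·M − 14| = |-7 − 14| = 21, so the distance is 21/(7√2) = 3/√2.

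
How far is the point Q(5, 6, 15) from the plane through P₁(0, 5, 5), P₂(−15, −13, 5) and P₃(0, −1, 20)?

P₁P₂ = (−15, −18, 0) and P₁P₃ = (0, −6, 15), so a normal is n = P₁P₂ × P₁P₃ = (−270, 225, 90).
Then n·(5, 6, 15) − 1575 = −225.
|n| = √(72900 + 50625 + 8100) = 45√65, so the distance is |-225|/(45√65) = 5/√65.

5/√65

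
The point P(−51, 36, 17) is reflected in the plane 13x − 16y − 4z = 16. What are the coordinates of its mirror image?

With n = (13, −16, −4), the signed offset is (n·P − 16)/|n|² = -1323/441 = -3.
P' = P − 2t·n = (−51, 36, 17) − (-6)·(13, −16, −4) = (27, −60, −7).

(27, -60, -7)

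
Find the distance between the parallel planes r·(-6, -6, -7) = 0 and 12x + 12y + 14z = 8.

4/11

Divide the second equation by -2 to match normals: -6x - 6y - 7z = -4.
With common normal n = (-6, -6, -7) (|n| = 11), the distance is |0 − (-4)|/|n| = 4/11.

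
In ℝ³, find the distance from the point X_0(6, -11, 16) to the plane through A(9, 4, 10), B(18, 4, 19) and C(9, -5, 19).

2√3

AB = (9, 0, 9) and AC = (0, -9, 9), so a normal is n = AB × AC = (81, -81, -81).
Then n·(6, -11, 16) - (-405) = 486.
|n| = √(6561 + 6561 + 6561) = 81√3, so the distance is |486|/(81√3) = 2√3.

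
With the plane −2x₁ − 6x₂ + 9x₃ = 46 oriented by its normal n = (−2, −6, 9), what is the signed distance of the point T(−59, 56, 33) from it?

3

n·T − 46 = 33.
|n| = 11, so the signed distance is 33/11 = 3.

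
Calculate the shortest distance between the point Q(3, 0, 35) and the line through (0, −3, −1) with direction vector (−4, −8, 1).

Direction vector d = (−4, −8, 1).
AP = (3, 3, 36); AP·d = 0, |AP|² = 1314, |d|² = 81.
distance² = |AP|² − (AP·d)²/|d|² = 1314 − 0/81 = 1314, so the distance is 3√146.

3√146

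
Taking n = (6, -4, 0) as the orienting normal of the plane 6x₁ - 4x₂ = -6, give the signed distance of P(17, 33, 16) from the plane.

n·P − (-6) = -24.
|n| = 2√13, so the signed distance is -12√13/13.

-12√13/13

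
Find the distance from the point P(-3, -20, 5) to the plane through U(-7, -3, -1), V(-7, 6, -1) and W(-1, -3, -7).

5√2

UV = (0, 9, 0) and UW = (6, 0, -6), so a normal is n = UV × UW = (-54, 0, -54).
Then n·(-3, -20, 5) - 432 = -540.
|n| = √(2916 + 0 + 2916) = 54√2, so the distance is |-540|/(54√2) = 5√2.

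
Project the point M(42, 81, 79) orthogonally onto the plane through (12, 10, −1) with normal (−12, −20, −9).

(-6, 1, 43)

The perpendicular from M has direction n = (−12, −20, −9): r = (42, 81, 79) + λ(−12, −20, −9).
Substitute into the plane: n·(M + λn) = -335 gives -2835 + 625λ = -335, so λ = 4.
Foot = (42, 81, 79) + 4·(−12, −20, −9) = (−6, 1, 43).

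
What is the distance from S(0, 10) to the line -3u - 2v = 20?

40/√13

d = |(-3)·0 + (-2)·10 − 20| / √(9 + 4) = |-40|/√13 = 40/√13.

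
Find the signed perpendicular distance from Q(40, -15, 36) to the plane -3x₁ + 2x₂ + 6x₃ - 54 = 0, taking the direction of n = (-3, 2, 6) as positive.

n·Q − 54 = 12.
|n| = 7, so the signed distance is 12/7.

12/7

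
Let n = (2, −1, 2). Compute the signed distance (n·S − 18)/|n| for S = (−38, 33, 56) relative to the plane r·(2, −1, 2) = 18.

n·S − 18 = -15.
|n| = 3, so the signed distance is -15/3 = -5.

-5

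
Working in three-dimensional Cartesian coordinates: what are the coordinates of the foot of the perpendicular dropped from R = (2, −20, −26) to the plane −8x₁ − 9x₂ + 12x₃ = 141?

n = (−8, −9, 12), |n|² = 289, and n·R − 141 = -289.
t = -289/289 = -1, so the foot is R − t·n = (2, −20, −26) − (-1)·(−8, −9, 12) = (−6, −29, −14).

(-6, -29, -14)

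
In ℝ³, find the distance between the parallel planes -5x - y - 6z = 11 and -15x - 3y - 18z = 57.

8/√62

Divide the second equation by 3 to match normals: -5x - y - 6z = 19.
With common normal n = (-5, -1, -6) (|n| = √62), the distance is |11 − 19|/|n| = 8/√62 = 4√62/31.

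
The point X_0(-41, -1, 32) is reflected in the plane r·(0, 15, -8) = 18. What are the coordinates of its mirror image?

(-41, 29, 16)

n = (0, 15, -8), |n|² = 289, n·X_0 − 18 = -289, so t = -289/289 = -1.
Foot F = X_0 − (-1)·n = (-41, 14, 24); the reflection is 2F − X_0 = (-41, 29, 16).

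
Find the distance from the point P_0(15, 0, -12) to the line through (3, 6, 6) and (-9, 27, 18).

A direction vector is d = (-12, 21, 12).
AP = (12, -6, -18), and AP × d = (306, 72, 180).
|AP × d|² = 131220 and |d|² = 729, so the distance is √(131220/729) = √180 = 6√5.

6√5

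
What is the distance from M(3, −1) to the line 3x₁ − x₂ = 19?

The normal to the line is n = (3, −1) with |n| = √10.
|n·M − 19| = |10 − 19| = 9, so the distance is 9/√10 = 9√10/10.

9√10/10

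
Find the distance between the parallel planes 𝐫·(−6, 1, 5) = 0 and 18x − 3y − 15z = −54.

Divide the second equation by -3 to match normals: −6x + y + 5z = 18.
With common normal n = (−6, 1, 5) (|n| = √62), the distance is |0 − 18|/|n| = 18/√62 = 9√62/31.

18/√62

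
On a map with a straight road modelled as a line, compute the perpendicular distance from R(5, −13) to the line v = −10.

d = |0·5 + 1·(-13) − (-10)| / √(0 + 1) = |-3|/1 = 3.

3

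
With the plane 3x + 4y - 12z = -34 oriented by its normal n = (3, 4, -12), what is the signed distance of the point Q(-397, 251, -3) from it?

n·Q − (-34) = -117.
|n| = 13, so the signed distance is -117/13 = -9.

-9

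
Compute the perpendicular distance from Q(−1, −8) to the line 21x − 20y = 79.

60/29

d = |21·(-1) + (-20)·(-8) − 79| / √(441 + 400) = |60|/29 = 60/29.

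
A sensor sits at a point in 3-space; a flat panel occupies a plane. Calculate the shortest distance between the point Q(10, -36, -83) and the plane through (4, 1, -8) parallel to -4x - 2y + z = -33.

25/√21

Parallel planes share the normal n = (-4, -2, 1); since (4, 1, -8) lies on the plane, its equation is -4x - 2y + z = -26.
d = |(-4)·10 + (-2)·(-36) + 1·(-83) − (-26)| / √(16 + 4 + 1) = |-25| / √21 = 25/√21.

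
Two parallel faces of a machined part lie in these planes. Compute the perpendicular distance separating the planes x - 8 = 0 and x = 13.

5

With common normal n = (1, 0, 0) (|n| = 1), the distance is |8 − 13|/|n| = 5/1 = 5.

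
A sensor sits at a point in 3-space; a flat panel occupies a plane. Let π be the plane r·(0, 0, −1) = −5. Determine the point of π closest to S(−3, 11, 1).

n = (0, 0, −1), |n|² = 1, and n·S − (-5) = 4.
t = 4/1 = 4, so the foot is S − t·n = (−3, 11, 1) − 4·(0, 0, −1) = (−3, 11, 5).

(-3, 11, 5)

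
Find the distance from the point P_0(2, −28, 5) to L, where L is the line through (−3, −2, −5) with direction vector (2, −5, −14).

Direction vector d = (2, −5, −14).
AP = (5, −26, 10); AP·d = 0, |AP|² = 801, |d|² = 225.
distance² = |AP|² − (AP·d)²/|d|² = 801 − 0/225 = 801, so the distance is 3√89.

3√89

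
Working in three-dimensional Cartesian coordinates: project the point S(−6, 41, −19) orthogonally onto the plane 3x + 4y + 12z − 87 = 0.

(-3, 45, -7)

The perpendicular from S has direction n = (3, 4, 12): r = (−6, 41, −19) + μ(3, 4, 12).
Substitute into the plane: n·(S + μn) = 87 gives -82 + 169μ = 87, so μ = 1.
Foot = (−6, 41, −19) + 1·(3, 4, 12) = (−3, 45, −7).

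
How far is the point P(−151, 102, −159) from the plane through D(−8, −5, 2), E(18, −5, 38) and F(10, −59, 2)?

DE = (26, 0, 36) and DF = (18, −54, 0), so a normal is n = DE × DF = (1944, 648, −1404).
Then n·(−151, 102, −159) − (−21600) = 17388.
|n| = √(3779136 + 419904 + 1971216) = 2484, so the distance is |17388|/2484 = 7.

7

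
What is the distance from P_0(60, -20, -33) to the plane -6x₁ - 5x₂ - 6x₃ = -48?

14√97/97

Normal vector n = (-6, -5, -6), and n·(60, -20, -33) - (-48) = -14.
|n| = √(36 + 25 + 36) = √97, so the distance is |-14|/√97 = 14/√97.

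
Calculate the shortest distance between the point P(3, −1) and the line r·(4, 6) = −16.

11/√13

d = |4·3 + 6·(-1) − (-16)| / √(16 + 36) = |22|/(2√13) = 11√13/13.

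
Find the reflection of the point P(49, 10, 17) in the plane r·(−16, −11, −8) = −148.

(-15, -34, -15)

n = (−16, −11, −8), |n|² = 441, n·P − (-148) = -882, so t = -882/441 = -2.
Foot F = P − (-2)·n = (17, −12, 1); the reflection is 2F − P = (−15, −34, −15).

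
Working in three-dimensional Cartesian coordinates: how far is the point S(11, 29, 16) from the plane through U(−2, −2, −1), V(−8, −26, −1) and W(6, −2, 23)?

UV = (−6, −24, 0) and UW = (8, 0, 24), so a normal is n = UV × UW = (−576, 144, 192).
n = (−576, 144, 192); n·P − 672 = 240; |n| = 624; distance = 240/624 = 5/13.

5/13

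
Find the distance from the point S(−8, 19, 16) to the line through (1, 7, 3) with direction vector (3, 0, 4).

Direction vector d = (3, 0, 4).
AP = (−9, 12, 13); AP·d = 25, |AP|² = 394, |d|² = 25.
distance² = |AP|² − (AP·d)²/|d|² = 394 − 625/25 = 369, so the distance is 3√41.

3√41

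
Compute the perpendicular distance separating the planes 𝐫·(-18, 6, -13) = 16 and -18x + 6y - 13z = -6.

With common normal n = (-18, 6, -13) (|n| = 23), the distance is |16 − (-6)|/|n| = 22/23.

22/23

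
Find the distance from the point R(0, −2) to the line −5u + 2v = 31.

35/√29

The normal to the line is n = (−5, 2) with |n| = √29.
|n·R − 31| = |-4 − 31| = 35, so the distance is 35/√29 = 35√29/29.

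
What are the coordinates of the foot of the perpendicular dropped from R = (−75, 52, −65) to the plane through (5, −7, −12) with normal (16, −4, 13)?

(5, 32, 0)

The perpendicular from R has direction n = (16, −4, 13): r = (−75, 52, −65) + μ(16, −4, 13).
Substitute into the plane: n·(R + μn) = -48 gives -2253 + 441μ = -48, so μ = 5.
Foot = (−75, 52, −65) + 5·(16, −4, 13) = (5, 32, 0).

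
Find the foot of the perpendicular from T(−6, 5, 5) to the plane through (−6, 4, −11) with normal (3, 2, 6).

The perpendicular from T has direction n = (3, 2, 6): r = (−6, 5, 5) + λ(3, 2, 6).
Substitute into the plane: n·(T + λn) = -76 gives 22 + 49λ = -76, so λ = -2.
Foot = (−6, 5, 5) + (-2)·(3, 2, 6) = (−12, 1, −7).

(-12, 1, -7)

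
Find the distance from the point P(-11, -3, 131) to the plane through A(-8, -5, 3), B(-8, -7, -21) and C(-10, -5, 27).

4

AB = (0, -2, -24) and AC = (-2, 0, 24), so a normal is n = AB × AC = (-48, 48, -4).
Then n·(-11, -3, 131) - 132 = -272.
|n| = √(2304 + 2304 + 16) = 68, so the distance is |-272|/68 = 4.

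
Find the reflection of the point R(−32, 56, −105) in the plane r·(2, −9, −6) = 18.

n = (2, −9, −6), |n|² = 121, n·R − 18 = 44, so t = 44/121 = 4/11.
Foot F = R − (4/11)·n = (−360/11, 652/11, −1131/11); the reflection is 2F − R = (−368/11, 688/11, −1107/11).

(-368/11, 688/11, -1107/11)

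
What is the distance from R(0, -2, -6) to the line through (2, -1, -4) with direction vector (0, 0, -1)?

√5

Direction vector d = (0, 0, -1).
AP = (-2, -1, -2); AP·d = 2, |AP|² = 9, |d|² = 1.
distance² = |AP|² − (AP·d)²/|d|² = 9 − 4/1 = 5, so the distance is √5.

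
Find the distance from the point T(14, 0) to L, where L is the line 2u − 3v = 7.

21√13/13

The normal to the line is n = (2, −3) with |n| = √13.
|n·T − 7| = |28 − 7| = 21, so the distance is 21/√13 = 21√13/13.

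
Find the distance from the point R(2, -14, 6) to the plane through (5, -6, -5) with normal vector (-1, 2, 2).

The plane has equation n·(r − (5, -6, -5)) = 0, i.e. n·r = -27.
d = |(-1)·2 + 2·(-14) + 2·6 − (-27)| / √(1 + 4 + 4) = |9| / 3 = 3.

3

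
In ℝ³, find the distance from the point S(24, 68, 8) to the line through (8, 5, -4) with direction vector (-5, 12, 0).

3√185

Direction vector d = (-5, 12, 0).
AP = (16, 63, 12); AP·d = 676, |AP|² = 4369, |d|² = 169.
distance² = |AP|² − (AP·d)²/|d|² = 4369 − 456976/169 = 1665, so the distance is 3√185.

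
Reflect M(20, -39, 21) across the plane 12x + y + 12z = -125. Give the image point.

n = (12, 1, 12), |n|² = 289, n·M − (-125) = 578, so t = 578/289 = 2.
Foot F = M − 2·n = (-4, -41, -3); the reflection is 2F − M = (-28, -43, -27).

(-28, -43, -27)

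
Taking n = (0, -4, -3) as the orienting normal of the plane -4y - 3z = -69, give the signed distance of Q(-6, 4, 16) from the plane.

n·Q − (-69) = 5.
|n| = 5, so the signed distance is 5/5 = 1.

1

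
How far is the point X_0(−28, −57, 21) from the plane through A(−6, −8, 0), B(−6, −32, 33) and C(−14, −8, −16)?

19/21

AB = (0, −24, 33) and AC = (−8, 0, −16), so a normal is n = AB × AC = (384, −264, −192).
d = |384·(-28) + (-264)·(-57) + (-192)·21 − (-192)| / √(147456 + 69696 + 36864) = |456| / 504 = 19/21.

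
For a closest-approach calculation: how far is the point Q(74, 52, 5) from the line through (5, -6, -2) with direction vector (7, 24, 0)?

√2549

Direction vector d = (7, 24, 0).
AP = (69, 58, 7); AP·d = 1875, |AP|² = 8174, |d|² = 625.
distance² = |AP|² − (AP·d)²/|d|² = 8174 − 3515625/625 = 2549, so the distance is √2549.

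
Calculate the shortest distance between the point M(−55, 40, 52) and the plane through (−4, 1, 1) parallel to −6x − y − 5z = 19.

12/√62

Parallel planes share the normal n = (−6, −1, −5); since (−4, 1, 1) lies on the plane, its equation is −6x − y − 5z = 18.
Then n·(−55, 40, 52) − 18 = 12.
|n| = √(36 + 1 + 25) = √62, so the distance is |12|/√62 = 6√62/31.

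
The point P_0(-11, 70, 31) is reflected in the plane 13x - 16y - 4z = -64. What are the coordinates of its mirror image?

n = (13, -16, -4), |n|² = 441, n·P_0 − (-64) = -1323, so t = -1323/441 = -3.
Foot F = P_0 − (-3)·n = (28, 22, 19); the reflection is 2F − P_0 = (67, -26, 7).

(67, -26, 7)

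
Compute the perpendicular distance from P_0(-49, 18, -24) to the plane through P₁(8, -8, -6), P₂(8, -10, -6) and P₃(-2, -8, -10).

24/√29

P₁P₂ = (0, -2, 0) and P₁P₃ = (-10, 0, -4), so a normal is n = P₁P₂ × P₁P₃ = (8, 0, -20).
d = |8·(-49) + (-20)·(-24) − 184| / √(64 + 0 + 400) = |-96| / (4√29) = 24/√29.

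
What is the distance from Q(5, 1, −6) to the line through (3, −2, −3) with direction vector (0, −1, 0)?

√13

Direction vector d = (0, −1, 0).
AP = (2, 3, −3), and AP × d = (−3, 0, −2).
|AP × d|² = 13 and |d|² = 1, so the distance is √13.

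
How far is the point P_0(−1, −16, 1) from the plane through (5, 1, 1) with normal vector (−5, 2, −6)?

4/√65

The plane has equation n·(r − (5, 1, 1)) = 0, i.e. n·r = -29.
Then n·(−1, −16, 1) − (−29) = −4.
|n| = √(25 + 4 + 36) = √65, so the distance is |-4|/√65 = 4√65/65.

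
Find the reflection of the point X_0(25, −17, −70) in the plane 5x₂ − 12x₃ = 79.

With n = (0, 5, −12), the signed offset is (n·X_0 − 79)/|n|² = 676/169 = 4.
X_0' = X_0 − 2t·n = (25, −17, −70) − 8·(0, 5, −12) = (25, −57, 26).

(25, -57, 26)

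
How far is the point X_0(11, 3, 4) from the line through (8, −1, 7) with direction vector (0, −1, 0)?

Direction vector d = (0, −1, 0).
AP = (3, 4, −3); AP·d = -4, |AP|² = 34, |d|² = 1.
distance² = |AP|² − (AP·d)²/|d|² = 34 − 16/1 = 18, so the distance is 3√2.

3√2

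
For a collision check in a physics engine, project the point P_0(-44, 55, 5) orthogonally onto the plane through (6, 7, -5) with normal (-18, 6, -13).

(-8, 43, 31)

The perpendicular from P_0 has direction n = (-18, 6, -13): r = (-44, 55, 5) + t(-18, 6, -13).
Substitute into the plane: n·(P_0 + tn) = -1 gives 1057 + 529t = -1, so t = -2.
Foot = (-44, 55, 5) + (-2)·(-18, 6, -13) = (-8, 43, 31).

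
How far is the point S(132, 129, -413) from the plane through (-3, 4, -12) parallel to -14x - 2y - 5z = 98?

Parallel planes share the normal n = (-14, -2, -5); since (-3, 4, -12) lies on the plane, its equation is -14x - 2y - 5z = 94.
n = (-14, -2, -5); n·P − 94 = -135; |n| = 15; distance = 135/15 = 9.

9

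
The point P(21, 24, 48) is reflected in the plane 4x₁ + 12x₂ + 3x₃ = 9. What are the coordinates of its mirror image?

(-3, -48, 30)

With n = (4, 12, 3), the signed offset is (n·P − 9)/|n|² = 507/169 = 3.
P' = P − 2t·n = (21, 24, 48) − 6·(4, 12, 3) = (−3, −48, 30).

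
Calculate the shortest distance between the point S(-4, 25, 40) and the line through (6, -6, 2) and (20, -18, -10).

√569

A direction vector is d = (14, -12, -12).
AP = (-10, 31, 38), and AP × d = (84, 412, -314).
|AP × d|² = 275396 and |d|² = 484, so the distance is √(275396/484) = √569.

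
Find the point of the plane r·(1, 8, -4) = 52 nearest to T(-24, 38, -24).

The perpendicular from T has direction n = (1, 8, -4): r = (-24, 38, -24) + λ(1, 8, -4).
Substitute into the plane: n·(T + λn) = 52 gives 376 + 81λ = 52, so λ = -4.
Foot = (-24, 38, -24) + (-4)·(1, 8, -4) = (-28, 6, -8).

(-28, 6, -8)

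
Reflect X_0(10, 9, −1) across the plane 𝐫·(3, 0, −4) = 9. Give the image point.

(4, 9, 7)

With n = (3, 0, −4), the signed offset is (n·X_0 − 9)/|n|² = 25/25 = 1.
X_0' = X_0 − 2t·n = (10, 9, −1) − 2·(3, 0, −4) = (4, 9, 7).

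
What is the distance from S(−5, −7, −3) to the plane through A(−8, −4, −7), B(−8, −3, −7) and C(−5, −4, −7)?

4

AB = (0, 1, 0) and AC = (3, 0, 0), so a normal is n = AB × AC = (0, 0, −3).
n = (0, 0, −3); n·P − 21 = -12; |n| = 3; distance = 12/3 = 4.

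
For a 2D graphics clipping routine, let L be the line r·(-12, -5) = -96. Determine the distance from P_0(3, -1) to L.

The normal to the line is n = (-12, -5) with |n| = 13.
|n·P_0 − (-96)| = |-31 − (-96)| = 65, so the distance is 65/13 = 5.

5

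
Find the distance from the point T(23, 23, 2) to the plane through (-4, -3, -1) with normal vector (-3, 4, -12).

1

The plane has equation n·(r − (-4, -3, -1)) = 0, i.e. n·r = 12.
Then n·(23, 23, 2) - 12 = -13.
|n| = √(9 + 16 + 144) = 13, so the distance is |-13|/13 = 1.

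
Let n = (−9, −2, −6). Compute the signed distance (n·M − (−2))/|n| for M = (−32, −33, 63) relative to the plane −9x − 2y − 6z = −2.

-2

n·M − (-2) = -22.
|n| = 11, so the signed distance is -22/11 = -2.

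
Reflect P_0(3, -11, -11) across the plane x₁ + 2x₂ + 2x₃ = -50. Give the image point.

n = (1, 2, 2), |n|² = 9, n·P_0 − (-50) = 9, so t = 9/9 = 1.
Foot F = P_0 − 1·n = (2, -13, -13); the reflection is 2F − P_0 = (1, -15, -15).

(1, -15, -15)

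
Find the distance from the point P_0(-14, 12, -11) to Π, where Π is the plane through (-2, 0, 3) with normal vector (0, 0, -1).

The plane has equation n·(r − (-2, 0, 3)) = 0, i.e. n·r = -3.
Then n·(-14, 12, -11) - (-3) = 14.
|n| = √(0 + 0 + 1) = 1, so the distance is |14|/1 = 14.

14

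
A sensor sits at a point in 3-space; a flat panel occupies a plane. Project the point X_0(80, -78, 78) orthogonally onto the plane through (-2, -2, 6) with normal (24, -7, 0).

The perpendicular from X_0 has direction n = (24, -7, 0): r = (80, -78, 78) + t(24, -7, 0).
Substitute into the plane: n·(X_0 + tn) = -34 gives 2466 + 625t = -34, so t = -4.
Foot = (80, -78, 78) + (-4)·(24, -7, 0) = (-16, -50, 78).

(-16, -50, 78)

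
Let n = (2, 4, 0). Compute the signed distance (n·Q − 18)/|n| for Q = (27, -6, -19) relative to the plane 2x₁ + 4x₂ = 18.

6√5/5

n·Q − 18 = 12.
|n| = 2√5, so the signed distance is 6√5/5.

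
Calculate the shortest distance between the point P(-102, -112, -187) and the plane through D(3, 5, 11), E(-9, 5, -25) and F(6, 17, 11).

9

DE = (-12, 0, -36) and DF = (3, 12, 0), so a normal is n = DE × DF = (432, -108, -144).
Then n·(-102, -112, -187) - (-828) = -4212.
|n| = √(186624 + 11664 + 20736) = 468, so the distance is |-4212|/468 = 9.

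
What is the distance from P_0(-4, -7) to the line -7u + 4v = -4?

The normal to the line is n = (-7, 4) with |n| = √65.
|n·P_0 − (-4)| = |0 − (-4)| = 4, so the distance is 4/√65 = 4√65/65.

4√65/65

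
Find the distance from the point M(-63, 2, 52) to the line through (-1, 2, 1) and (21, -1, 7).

A direction vector is d = (22, -3, 6).
AP = (-62, 0, 51), and AP × d = (153, 1494, 186).
|AP × d|² = 2290041 and |d|² = 529, so the distance is √(2290041/529) = √4329 = 3√481.

3√481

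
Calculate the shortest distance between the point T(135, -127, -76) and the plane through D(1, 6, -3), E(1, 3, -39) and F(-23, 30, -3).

DE = (0, -3, -36) and DF = (-24, 24, 0), so a normal is n = DE × DF = (864, 864, -72).
n = (864, 864, -72); n·P − 6264 = 6120; |n| = 1224; distance = 6120/1224 = 5.

5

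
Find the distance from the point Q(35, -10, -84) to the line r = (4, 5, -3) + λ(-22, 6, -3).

3√802

Direction vector d = (-22, 6, -3).
AP = (31, -15, -81); AP·d = -529, |AP|² = 7747, |d|² = 529.
distance² = |AP|² − (AP·d)²/|d|² = 7747 − 279841/529 = 7218, so the distance is 3√802.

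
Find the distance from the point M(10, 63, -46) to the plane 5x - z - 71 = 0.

25√26/26

Normal vector n = (5, 0, -1), and n·(10, 63, -46) - 71 = 25.
|n| = √(25 + 0 + 1) = √26, so the distance is |25|/√26 = 25√26/26.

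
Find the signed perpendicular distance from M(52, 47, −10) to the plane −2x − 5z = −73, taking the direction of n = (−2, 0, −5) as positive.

n·M − (-73) = 19.
|n| = √29, so the signed distance is 19√29/29.

19√29/29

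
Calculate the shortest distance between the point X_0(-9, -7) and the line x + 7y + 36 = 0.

11√2/5

d = |1·(-9) + 7·(-7) − (-36)| / √(1 + 49) = |-22|/(5√2) = 11√2/5.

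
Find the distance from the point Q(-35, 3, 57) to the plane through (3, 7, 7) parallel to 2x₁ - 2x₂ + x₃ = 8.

Parallel planes share the normal n = (2, -2, 1); since (3, 7, 7) lies on the plane, its equation is 2x₁ - 2x₂ + x₃ = -1.
d = |2·(-35) + (-2)·3 + 1·57 − (-1)| / √(4 + 4 + 1) = |-18| / 3 = 6.

6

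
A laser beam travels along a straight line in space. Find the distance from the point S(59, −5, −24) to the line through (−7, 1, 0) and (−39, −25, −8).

A direction vector is d = (−32, −26, −8).
AP = (66, −6, −24), and AP × d = (−576, 1296, −1908).
|AP × d|² = 5651856 and |d|² = 1764, so the distance is √(5651856/1764) = √3204 = 6√89.

6√89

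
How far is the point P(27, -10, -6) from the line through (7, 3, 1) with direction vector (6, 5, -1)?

2√139

Direction vector d = (6, 5, -1).
AP = (20, -13, -7), and AP × d = (48, -22, 178).
|AP × d|² = 34472 and |d|² = 62, so the distance is √(34472/62) = √556 = 2√139.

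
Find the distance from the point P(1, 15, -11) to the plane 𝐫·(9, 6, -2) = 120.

Normal vector n = (9, 6, -2), and n·(1, 15, -11) - 120 = 1.
|n| = √(81 + 36 + 4) = 11, so the distance is |1|/11 = 1/11.

1/11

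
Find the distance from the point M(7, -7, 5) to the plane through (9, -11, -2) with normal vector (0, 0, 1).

The plane has equation n·(r − (9, -11, -2)) = 0, i.e. n·r = -2.
d = |1·5 − (-2)| / √(0 + 0 + 1) = |7| / 1 = 7.

7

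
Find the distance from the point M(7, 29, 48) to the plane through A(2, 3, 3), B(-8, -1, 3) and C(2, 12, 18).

AB = (-10, -4, 0) and AC = (0, 9, 15), so a normal is n = AB × AC = (-60, 150, -90).
n = (-60, 150, -90); n·P − 60 = -450; |n| = 30√38; distance = 450/(30√38) = 15/√38.

15√38/38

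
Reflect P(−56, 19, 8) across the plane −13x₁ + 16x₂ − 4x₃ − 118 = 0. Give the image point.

With n = (−13, 16, −4), the signed offset is (n·P − 118)/|n|² = 882/441 = 2.
P' = P − 2t·n = (−56, 19, 8) − 4·(−13, 16, −4) = (−4, −45, 24).

(-4, -45, 24)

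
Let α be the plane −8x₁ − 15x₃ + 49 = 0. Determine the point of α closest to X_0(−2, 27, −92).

n = (−8, 0, −15), |n|² = 289, and n·X_0 − (-49) = 1445.
t = 1445/289 = 5, so the foot is X_0 − t·n = (−2, 27, −92) − 5·(−8, 0, −15) = (38, 27, −17).

(38, 27, -17)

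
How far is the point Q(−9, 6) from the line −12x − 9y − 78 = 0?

8/5

d = |(-12)·(-9) + (-9)·6 − 78| / √(144 + 81) = |-24|/15 = 8/5.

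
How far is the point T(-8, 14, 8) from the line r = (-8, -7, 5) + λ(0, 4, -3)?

Direction vector d = (0, 4, -3).
AP = (0, 21, 3), and AP × d = (-75, 0, 0).
|AP × d|² = 5625 and |d|² = 25, so the distance is √(5625/25) = √225 = 15.

15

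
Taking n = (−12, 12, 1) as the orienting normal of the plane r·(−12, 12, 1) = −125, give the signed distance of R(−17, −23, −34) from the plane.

19/17

n·R − (-125) = 19.
|n| = 17, so the signed distance is 19/17.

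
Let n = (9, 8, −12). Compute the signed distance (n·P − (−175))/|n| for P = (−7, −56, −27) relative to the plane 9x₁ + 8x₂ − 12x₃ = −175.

n·P − (-175) = -12.
|n| = 17, so the signed distance is -12/17.

-12/17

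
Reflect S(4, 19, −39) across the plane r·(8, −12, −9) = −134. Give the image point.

(-12, 43, -21)

n = (8, −12, −9), |n|² = 289, n·S − (-134) = 289, so t = 289/289 = 1.
Foot F = S − 1·n = (−4, 31, −30); the reflection is 2F − S = (−12, 43, −21).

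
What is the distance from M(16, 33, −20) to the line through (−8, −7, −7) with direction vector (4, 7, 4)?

Direction vector d = (4, 7, 4).
AP = (24, 40, −13), and AP × d = (251, −148, 8).
|AP × d|² = 84969 and |d|² = 81, so the distance is √(84969/81) = √1049.

√1049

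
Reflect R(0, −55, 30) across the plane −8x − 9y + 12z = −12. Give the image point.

n = (−8, −9, 12), |n|² = 289, n·R − (-12) = 867, so t = 867/289 = 3.
Foot F = R − 3·n = (24, −28, −6); the reflection is 2F − R = (48, −1, −42).

(48, -1, -42)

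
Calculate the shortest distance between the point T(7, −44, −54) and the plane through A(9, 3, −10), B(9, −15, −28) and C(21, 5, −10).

AB = (0, −18, −18) and AC = (12, 2, 0), so a normal is n = AB × AC = (36, −216, 216).
d = |36·7 + (-216)·(-44) + 216·(-54) − (-2484)| / √(1296 + 46656 + 46656) = |576| / (36√73) = 16/√73.

16√73/73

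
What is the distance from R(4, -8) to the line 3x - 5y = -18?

The normal to the line is n = (3, -5) with |n| = √34.
|n·R − (-18)| = |52 − (-18)| = 70, so the distance is 70/√34.

35√34/17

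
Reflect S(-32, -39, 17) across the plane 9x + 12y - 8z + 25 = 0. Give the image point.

n = (9, 12, -8), |n|² = 289, n·S − (-25) = -867, so t = -867/289 = -3.
Foot F = S − (-3)·n = (-5, -3, -7); the reflection is 2F − S = (22, 33, -31).

(22, 33, -31)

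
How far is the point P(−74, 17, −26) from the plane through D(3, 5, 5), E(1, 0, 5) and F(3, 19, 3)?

5/3

DE = (−2, −5, 0) and DF = (0, 14, −2), so a normal is n = DE × DF = (10, −4, −28).
Then n·(−74, 17, −26) − (−130) = 50.
|n| = √(100 + 16 + 784) = 30, so the distance is |50|/30 = 5/3.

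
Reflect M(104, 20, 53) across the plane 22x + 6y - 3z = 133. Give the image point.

(-72, -28, 77)

n = (22, 6, -3), |n|² = 529, n·M − 133 = 2116, so t = 2116/529 = 4.
Foot F = M − 4·n = (16, -4, 65); the reflection is 2F − M = (-72, -28, 77).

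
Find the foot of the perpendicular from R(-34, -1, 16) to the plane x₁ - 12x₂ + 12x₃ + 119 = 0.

(-35, 11, 4)

The perpendicular from R has direction n = (1, -12, 12): r = (-34, -1, 16) + λ(1, -12, 12).
Substitute into the plane: n·(R + λn) = -119 gives 170 + 289λ = -119, so λ = -1.
Foot = (-34, -1, 16) + (-1)·(1, -12, 12) = (-35, 11, 4).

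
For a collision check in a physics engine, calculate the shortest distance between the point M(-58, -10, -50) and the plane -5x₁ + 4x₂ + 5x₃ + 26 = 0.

d = |(-5)·(-58) + 4·(-10) + 5·(-50) − (-26)| / √(25 + 16 + 25) = |26| / √66 = 26/√66.

26/√66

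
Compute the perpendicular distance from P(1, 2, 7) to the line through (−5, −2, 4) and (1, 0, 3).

2√5

A direction vector is d = (6, 2, −1).
AP = (6, 4, 3), and AP × d = (−10, 24, −12).
|AP × d|² = 820 and |d|² = 41, so the distance is √(820/41) = √20 = 2√5.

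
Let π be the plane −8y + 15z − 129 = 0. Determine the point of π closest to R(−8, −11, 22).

(-8, -3, 7)

The perpendicular from R has direction n = (0, −8, 15): r = (−8, −11, 22) + t(0, −8, 15).
Substitute into the plane: n·(R + tn) = 129 gives 418 + 289t = 129, so t = -1.
Foot = (−8, −11, 22) + (-1)·(0, −8, 15) = (−8, −3, 7).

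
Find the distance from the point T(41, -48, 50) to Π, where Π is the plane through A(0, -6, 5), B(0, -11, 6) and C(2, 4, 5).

22/√51

AB = (0, -5, 1) and AC = (2, 10, 0), so a normal is n = AB × AC = (-10, 2, 10).
d = |(-10)·41 + 2·(-48) + 10·50 − 38| / √(100 + 4 + 100) = |-44| / (2√51) = 22/√51.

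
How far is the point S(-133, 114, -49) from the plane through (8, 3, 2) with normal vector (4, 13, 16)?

3

The plane has equation n·(r − (8, 3, 2)) = 0, i.e. n·r = 103.
Then n·(-133, 114, -49) - 103 = 63.
|n| = √(16 + 169 + 256) = 21, so the distance is |63|/21 = 3.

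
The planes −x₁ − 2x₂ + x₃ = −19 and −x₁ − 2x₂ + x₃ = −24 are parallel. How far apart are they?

With common normal n = (−1, −2, 1) (|n| = √6), the distance is |(-19) − (-24)|/|n| = 5/√6.

5/√6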